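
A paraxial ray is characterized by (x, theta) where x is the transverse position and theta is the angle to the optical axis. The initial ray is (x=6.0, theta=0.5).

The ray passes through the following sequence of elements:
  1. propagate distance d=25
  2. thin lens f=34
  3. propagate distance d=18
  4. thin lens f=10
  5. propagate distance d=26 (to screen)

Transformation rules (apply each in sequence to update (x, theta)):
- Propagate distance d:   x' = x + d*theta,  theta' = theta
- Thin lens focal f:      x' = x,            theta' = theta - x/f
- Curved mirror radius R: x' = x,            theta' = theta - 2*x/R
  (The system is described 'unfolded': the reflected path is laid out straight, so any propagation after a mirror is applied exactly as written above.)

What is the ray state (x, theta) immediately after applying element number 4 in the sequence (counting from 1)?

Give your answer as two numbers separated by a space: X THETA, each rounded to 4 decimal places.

Initial: x=6.0000 theta=0.5000
After 1 (propagate distance d=25): x=18.5000 theta=0.5000
After 2 (thin lens f=34): x=18.5000 theta=-3/68 (≈-0.0441)
After 3 (propagate distance d=18): x=301/17 (≈17.7059) theta=-3/68 (≈-0.0441)
After 4 (thin lens f=10): x=301/17 (≈17.7059) theta=-617/340 (≈-1.8147)
Rounded to 4 decimal places: x = 17.7059, theta = -1.8147

Answer: 17.7059 -1.8147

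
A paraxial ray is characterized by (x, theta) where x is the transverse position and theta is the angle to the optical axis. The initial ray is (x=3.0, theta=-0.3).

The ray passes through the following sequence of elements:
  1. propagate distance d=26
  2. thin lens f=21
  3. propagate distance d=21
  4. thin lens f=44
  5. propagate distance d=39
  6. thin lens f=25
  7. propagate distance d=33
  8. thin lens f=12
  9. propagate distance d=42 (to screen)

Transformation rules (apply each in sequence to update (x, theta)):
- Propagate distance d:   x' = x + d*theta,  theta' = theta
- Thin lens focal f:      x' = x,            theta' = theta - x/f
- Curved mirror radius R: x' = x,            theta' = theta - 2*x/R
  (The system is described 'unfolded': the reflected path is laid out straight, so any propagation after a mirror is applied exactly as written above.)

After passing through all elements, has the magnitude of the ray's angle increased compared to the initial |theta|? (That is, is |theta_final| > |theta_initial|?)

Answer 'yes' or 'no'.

Initial: x=3.0000 theta=-0.3000
After 1 (propagate distance d=26): x=-4.8000 theta=-0.3000
After 2 (thin lens f=21): x=-4.8000 theta=-1/14 (≈-0.0714)
After 3 (propagate distance d=21): x=-6.3000 theta=-1/14 (≈-0.0714)
After 4 (thin lens f=44): x=-6.3000 theta=221/3080 (≈0.0718)
After 5 (propagate distance d=39): x=-2157/616 (≈-3.5016) theta=221/3080 (≈0.0718)
After 6 (thin lens f=25): x=-2157/616 (≈-3.5016) theta=233/1100 (≈0.2118)
After 7 (propagate distance d=33): x=53721/15400 (≈3.4884) theta=233/1100 (≈0.2118)
After 8 (thin lens f=12): x=53721/15400 (≈3.4884) theta=-4859/61600 (≈-0.0789)
After 9 (propagate distance d=42 (to screen)): x=5403/30800 (≈0.1754) theta=-4859/61600 (≈-0.0789)
|theta_initial|=0.3000 |theta_final|=4859/61600 (≈0.0789) -> not increased

Answer: no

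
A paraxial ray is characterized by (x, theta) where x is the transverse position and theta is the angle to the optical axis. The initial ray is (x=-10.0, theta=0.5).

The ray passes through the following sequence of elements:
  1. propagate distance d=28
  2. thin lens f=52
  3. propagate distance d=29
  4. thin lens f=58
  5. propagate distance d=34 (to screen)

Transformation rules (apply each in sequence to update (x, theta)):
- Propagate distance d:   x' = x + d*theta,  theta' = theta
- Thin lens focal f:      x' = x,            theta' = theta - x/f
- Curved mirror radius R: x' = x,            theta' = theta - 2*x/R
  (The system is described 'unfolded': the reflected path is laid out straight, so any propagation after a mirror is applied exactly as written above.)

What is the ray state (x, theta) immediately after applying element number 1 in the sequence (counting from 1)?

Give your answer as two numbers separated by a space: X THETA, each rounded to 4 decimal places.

Initial: x=-10.0000 theta=0.5000
After 1 (propagate distance d=28): x=4.0000 theta=0.5000
Rounded to 4 decimal places: x = 4.0000, theta = 0.5000

Answer: 4.0000 0.5000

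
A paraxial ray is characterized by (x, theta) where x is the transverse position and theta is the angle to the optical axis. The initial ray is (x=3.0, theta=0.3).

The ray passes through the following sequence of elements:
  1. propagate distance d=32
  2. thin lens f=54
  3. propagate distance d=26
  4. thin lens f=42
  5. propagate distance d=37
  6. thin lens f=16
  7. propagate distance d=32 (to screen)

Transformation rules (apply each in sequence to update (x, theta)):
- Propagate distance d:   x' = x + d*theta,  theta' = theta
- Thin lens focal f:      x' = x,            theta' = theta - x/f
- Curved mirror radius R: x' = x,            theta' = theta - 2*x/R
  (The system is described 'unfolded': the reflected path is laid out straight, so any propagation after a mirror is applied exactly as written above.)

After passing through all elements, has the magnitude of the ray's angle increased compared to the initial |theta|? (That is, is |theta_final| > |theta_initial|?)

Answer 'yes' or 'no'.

Answer: yes

Derivation:
Initial: x=3.0000 theta=0.3000
After 1 (propagate distance d=32): x=12.6000 theta=0.3000
After 2 (thin lens f=54): x=12.6000 theta=1/15 (≈0.0667)
After 3 (propagate distance d=26): x=43/3 (≈14.3333) theta=1/15 (≈0.0667)
After 4 (thin lens f=42): x=43/3 (≈14.3333) theta=-173/630 (≈-0.2746)
After 5 (propagate distance d=37): x=2629/630 (≈4.1730) theta=-173/630 (≈-0.2746)
After 6 (thin lens f=16): x=2629/630 (≈4.1730) theta=-257/480 (≈-0.5354)
After 7 (propagate distance d=32 (to screen)): x=-1633/126 (≈-12.9603) theta=-257/480 (≈-0.5354)
|theta_initial|=0.3000 |theta_final|=257/480 (≈0.5354) -> increased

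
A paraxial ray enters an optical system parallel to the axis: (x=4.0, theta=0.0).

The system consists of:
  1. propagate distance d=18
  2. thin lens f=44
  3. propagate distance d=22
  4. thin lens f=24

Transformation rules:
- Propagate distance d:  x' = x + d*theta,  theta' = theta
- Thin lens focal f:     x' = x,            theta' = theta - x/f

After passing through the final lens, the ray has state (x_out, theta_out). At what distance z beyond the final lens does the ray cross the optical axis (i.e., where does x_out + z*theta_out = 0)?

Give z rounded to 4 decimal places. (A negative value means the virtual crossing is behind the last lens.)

Initial: x=4.0000 theta=0.0000
After 1 (propagate distance d=18): x=4.0000 theta=0.0000
After 2 (thin lens f=44): x=4.0000 theta=-1/11 (≈-0.0909)
After 3 (propagate distance d=22): x=2.0000 theta=-1/11 (≈-0.0909)
After 4 (thin lens f=24): x=2.0000 theta=-23/132 (≈-0.1742)
z_focus = -x_out/theta_out = -(2.0000)/(-23/132) = 264/23 ≈ 11.4783
Rounded to 4 decimal places: z = 11.4783

Answer: 11.4783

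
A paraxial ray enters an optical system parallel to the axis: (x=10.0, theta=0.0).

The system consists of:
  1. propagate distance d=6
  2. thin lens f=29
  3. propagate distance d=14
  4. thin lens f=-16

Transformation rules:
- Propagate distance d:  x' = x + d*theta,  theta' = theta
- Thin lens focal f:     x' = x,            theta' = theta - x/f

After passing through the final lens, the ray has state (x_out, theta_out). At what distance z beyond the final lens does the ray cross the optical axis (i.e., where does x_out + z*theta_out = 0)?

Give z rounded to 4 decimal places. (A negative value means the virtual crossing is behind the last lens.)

Initial: x=10.0000 theta=0.0000
After 1 (propagate distance d=6): x=10.0000 theta=0.0000
After 2 (thin lens f=29): x=10.0000 theta=-10/29 (≈-0.3448)
After 3 (propagate distance d=14): x=150/29 (≈5.1724) theta=-10/29 (≈-0.3448)
After 4 (thin lens f=-16): x=150/29 (≈5.1724) theta=-5/232 (≈-0.0216)
z_focus = -x_out/theta_out = -(150/29)/(-5/232) = 240.0000
Rounded to 4 decimal places: z = 240.0000

Answer: 240.0000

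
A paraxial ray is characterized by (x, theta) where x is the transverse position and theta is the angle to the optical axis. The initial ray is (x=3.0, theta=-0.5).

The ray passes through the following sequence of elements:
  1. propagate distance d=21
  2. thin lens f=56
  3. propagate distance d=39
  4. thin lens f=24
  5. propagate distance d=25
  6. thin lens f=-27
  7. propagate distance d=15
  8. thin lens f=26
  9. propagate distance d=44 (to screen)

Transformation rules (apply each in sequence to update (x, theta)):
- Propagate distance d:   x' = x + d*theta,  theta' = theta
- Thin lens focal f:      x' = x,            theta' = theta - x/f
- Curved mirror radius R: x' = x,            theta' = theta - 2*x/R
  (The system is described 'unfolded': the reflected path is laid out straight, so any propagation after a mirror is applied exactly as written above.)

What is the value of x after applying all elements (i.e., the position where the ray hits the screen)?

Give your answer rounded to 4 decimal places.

Answer: 13.6391

Derivation:
Initial: x=3.0000 theta=-0.5000
After 1 (propagate distance d=21): x=-7.5000 theta=-0.5000
After 2 (thin lens f=56): x=-7.5000 theta=-41/112 (≈-0.3661)
After 3 (propagate distance d=39): x=-2439/112 (≈-21.7768) theta=-41/112 (≈-0.3661)
After 4 (thin lens f=24): x=-2439/112 (≈-21.7768) theta=485/896 (≈0.5413)
After 5 (propagate distance d=25): x=-7387/896 (≈-8.2444) theta=485/896 (≈0.5413)
After 6 (thin lens f=-27): x=-7387/896 (≈-8.2444) theta=1427/6048 (≈0.2359)
After 7 (propagate distance d=15): x=-37943/8064 (≈-4.7052) theta=1427/6048 (≈0.2359)
After 8 (thin lens f=26): x=-37943/8064 (≈-4.7052) theta=262237/628992 (≈0.4169)
After 9 (propagate distance d=44 (to screen)): x=4289437/314496 (≈13.6391) theta=262237/628992 (≈0.4169)
Rounded to 4 decimal places: x = 13.6391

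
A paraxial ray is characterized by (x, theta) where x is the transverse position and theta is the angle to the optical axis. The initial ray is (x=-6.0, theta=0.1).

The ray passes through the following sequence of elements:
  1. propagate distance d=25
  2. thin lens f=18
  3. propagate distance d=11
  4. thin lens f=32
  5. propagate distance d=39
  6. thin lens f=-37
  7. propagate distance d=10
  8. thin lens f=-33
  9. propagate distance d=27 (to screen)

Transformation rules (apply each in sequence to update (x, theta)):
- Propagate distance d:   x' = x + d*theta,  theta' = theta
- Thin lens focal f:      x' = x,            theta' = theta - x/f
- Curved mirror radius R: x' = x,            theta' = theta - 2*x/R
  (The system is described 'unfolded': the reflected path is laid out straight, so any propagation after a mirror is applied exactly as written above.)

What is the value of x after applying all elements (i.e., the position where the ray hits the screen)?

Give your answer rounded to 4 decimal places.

Initial: x=-6.0000 theta=0.1000
After 1 (propagate distance d=25): x=-3.5000 theta=0.1000
After 2 (thin lens f=18): x=-3.5000 theta=53/180 (≈0.2944)
After 3 (propagate distance d=11): x=-47/180 (≈-0.2611) theta=53/180 (≈0.2944)
After 4 (thin lens f=32): x=-47/180 (≈-0.2611) theta=581/1920 (≈0.3026)
After 5 (propagate distance d=39): x=66473/5760 (≈11.5405) theta=581/1920 (≈0.3026)
After 6 (thin lens f=-37): x=66473/5760 (≈11.5405) theta=32741/53280 (≈0.6145)
After 7 (propagate distance d=10): x=3769141/213120 (≈17.6855) theta=32741/53280 (≈0.6145)
After 8 (thin lens f=-33): x=3769141/213120 (≈17.6855) theta=8090953/7032960 (≈1.1504)
After 9 (propagate distance d=27 (to screen)): x=14284891/293040 (≈48.7472) theta=8090953/7032960 (≈1.1504)
Rounded to 4 decimal places: x = 48.7472

Answer: 48.7472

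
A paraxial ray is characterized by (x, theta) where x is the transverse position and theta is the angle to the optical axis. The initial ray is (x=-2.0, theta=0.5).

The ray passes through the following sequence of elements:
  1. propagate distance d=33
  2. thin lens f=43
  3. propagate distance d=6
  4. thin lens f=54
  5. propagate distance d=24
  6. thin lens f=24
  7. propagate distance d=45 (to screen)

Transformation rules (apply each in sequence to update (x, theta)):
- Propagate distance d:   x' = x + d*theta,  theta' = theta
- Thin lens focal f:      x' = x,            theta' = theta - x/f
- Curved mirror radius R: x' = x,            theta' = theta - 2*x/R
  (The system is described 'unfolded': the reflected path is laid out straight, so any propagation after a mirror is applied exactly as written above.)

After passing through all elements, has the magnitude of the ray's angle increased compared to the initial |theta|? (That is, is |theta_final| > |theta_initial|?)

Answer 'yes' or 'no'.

Answer: yes

Derivation:
Initial: x=-2.0000 theta=0.5000
After 1 (propagate distance d=33): x=14.5000 theta=0.5000
After 2 (thin lens f=43): x=14.5000 theta=7/43 (≈0.1628)
After 3 (propagate distance d=6): x=1331/86 (≈15.4767) theta=7/43 (≈0.1628)
After 4 (thin lens f=54): x=1331/86 (≈15.4767) theta=-575/4644 (≈-0.1238)
After 5 (propagate distance d=24): x=9679/774 (≈12.5052) theta=-575/4644 (≈-0.1238)
After 6 (thin lens f=24): x=9679/774 (≈12.5052) theta=-1331/2064 (≈-0.6449)
After 7 (propagate distance d=45 (to screen)): x=-102253/6192 (≈-16.5137) theta=-1331/2064 (≈-0.6449)
|theta_initial|=0.5000 |theta_final|=1331/2064 (≈0.6449) -> increased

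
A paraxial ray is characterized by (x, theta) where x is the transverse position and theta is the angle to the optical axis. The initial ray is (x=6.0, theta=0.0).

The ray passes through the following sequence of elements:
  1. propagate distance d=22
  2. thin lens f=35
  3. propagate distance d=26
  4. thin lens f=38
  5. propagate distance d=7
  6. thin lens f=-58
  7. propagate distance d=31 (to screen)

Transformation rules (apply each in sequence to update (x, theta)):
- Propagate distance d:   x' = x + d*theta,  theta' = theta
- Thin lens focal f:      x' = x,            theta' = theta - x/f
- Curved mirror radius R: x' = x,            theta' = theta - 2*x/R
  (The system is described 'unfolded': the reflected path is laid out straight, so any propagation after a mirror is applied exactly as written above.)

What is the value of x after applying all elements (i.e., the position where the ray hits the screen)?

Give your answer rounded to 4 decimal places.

Answer: -6.4829

Derivation:
Initial: x=6.0000 theta=0.0000
After 1 (propagate distance d=22): x=6.0000 theta=0.0000
After 2 (thin lens f=35): x=6.0000 theta=-6/35 (≈-0.1714)
After 3 (propagate distance d=26): x=54/35 (≈1.5429) theta=-6/35 (≈-0.1714)
After 4 (thin lens f=38): x=54/35 (≈1.5429) theta=-141/665 (≈-0.2120)
After 5 (propagate distance d=7): x=39/665 (≈0.0586) theta=-141/665 (≈-0.2120)
After 6 (thin lens f=-58): x=39/665 (≈0.0586) theta=-8139/38570 (≈-0.2110)
After 7 (propagate distance d=31 (to screen)): x=-35721/5510 (≈-6.4829) theta=-8139/38570 (≈-0.2110)
Rounded to 4 decimal places: x = -6.4829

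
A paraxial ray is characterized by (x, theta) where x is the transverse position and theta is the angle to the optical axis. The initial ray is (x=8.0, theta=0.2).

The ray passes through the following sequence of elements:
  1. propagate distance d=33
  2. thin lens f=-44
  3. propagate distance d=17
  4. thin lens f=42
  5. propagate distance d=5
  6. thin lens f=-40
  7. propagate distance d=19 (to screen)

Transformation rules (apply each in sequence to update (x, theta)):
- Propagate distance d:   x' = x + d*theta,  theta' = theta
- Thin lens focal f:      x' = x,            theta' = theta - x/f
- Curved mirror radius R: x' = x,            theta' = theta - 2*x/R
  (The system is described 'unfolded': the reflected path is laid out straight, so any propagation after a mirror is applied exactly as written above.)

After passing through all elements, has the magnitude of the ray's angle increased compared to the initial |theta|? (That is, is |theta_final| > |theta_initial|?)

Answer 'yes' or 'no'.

Initial: x=8.0000 theta=0.2000
After 1 (propagate distance d=33): x=14.6000 theta=0.2000
After 2 (thin lens f=-44): x=14.6000 theta=117/220 (≈0.5318)
After 3 (propagate distance d=17): x=5201/220 (≈23.6409) theta=117/220 (≈0.5318)
After 4 (thin lens f=42): x=5201/220 (≈23.6409) theta=-41/1320 (≈-0.0311)
After 5 (propagate distance d=5): x=31001/1320 (≈23.4856) theta=-41/1320 (≈-0.0311)
After 6 (thin lens f=-40): x=31001/1320 (≈23.4856) theta=9787/17600 (≈0.5561)
After 7 (propagate distance d=19 (to screen)): x=1797899/52800 (≈34.0511) theta=9787/17600 (≈0.5561)
|theta_initial|=0.2000 |theta_final|=9787/17600 (≈0.5561) -> increased

Answer: yes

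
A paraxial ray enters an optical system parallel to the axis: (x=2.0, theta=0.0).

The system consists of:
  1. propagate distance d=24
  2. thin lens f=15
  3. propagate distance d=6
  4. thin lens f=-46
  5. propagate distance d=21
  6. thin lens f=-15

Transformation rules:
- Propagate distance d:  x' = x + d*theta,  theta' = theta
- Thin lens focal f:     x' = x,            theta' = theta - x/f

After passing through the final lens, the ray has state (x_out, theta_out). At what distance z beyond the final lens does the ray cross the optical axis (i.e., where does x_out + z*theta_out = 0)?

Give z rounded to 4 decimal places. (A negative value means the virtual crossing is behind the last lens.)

Initial: x=2.0000 theta=0.0000
After 1 (propagate distance d=24): x=2.0000 theta=0.0000
After 2 (thin lens f=15): x=2.0000 theta=-2/15 (≈-0.1333)
After 3 (propagate distance d=6): x=1.2000 theta=-2/15 (≈-0.1333)
After 4 (thin lens f=-46): x=1.2000 theta=-37/345 (≈-0.1072)
After 5 (propagate distance d=21): x=-121/115 (≈-1.0522) theta=-37/345 (≈-0.1072)
After 6 (thin lens f=-15): x=-121/115 (≈-1.0522) theta=-102/575 (≈-0.1774)
z_focus = -x_out/theta_out = -(-121/115)/(-102/575) = -605/102 ≈ -5.9314
Rounded to 4 decimal places: z = -5.9314

Answer: -5.9314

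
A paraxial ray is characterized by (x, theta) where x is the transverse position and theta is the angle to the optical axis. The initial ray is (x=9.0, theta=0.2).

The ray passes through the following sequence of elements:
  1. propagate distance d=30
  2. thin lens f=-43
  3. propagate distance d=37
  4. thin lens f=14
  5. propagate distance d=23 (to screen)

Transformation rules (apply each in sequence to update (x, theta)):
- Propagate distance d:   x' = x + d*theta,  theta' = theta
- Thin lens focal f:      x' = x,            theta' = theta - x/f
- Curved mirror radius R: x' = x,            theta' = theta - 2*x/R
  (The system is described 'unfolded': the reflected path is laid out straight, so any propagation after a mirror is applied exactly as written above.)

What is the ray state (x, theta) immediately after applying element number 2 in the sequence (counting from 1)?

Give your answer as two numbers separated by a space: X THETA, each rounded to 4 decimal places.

Answer: 15.0000 0.5488

Derivation:
Initial: x=9.0000 theta=0.2000
After 1 (propagate distance d=30): x=15.0000 theta=0.2000
After 2 (thin lens f=-43): x=15.0000 theta=118/215 (≈0.5488)
Rounded to 4 decimal places: x = 15.0000, theta = 0.5488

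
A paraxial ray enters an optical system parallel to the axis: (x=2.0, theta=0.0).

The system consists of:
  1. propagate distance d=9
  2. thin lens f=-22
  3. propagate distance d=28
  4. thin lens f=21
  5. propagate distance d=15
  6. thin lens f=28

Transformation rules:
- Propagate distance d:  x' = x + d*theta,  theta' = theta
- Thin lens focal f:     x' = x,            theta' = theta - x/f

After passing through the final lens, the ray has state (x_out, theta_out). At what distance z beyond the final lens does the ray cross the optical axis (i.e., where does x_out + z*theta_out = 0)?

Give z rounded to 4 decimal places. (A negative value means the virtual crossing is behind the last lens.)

Initial: x=2.0000 theta=0.0000
After 1 (propagate distance d=9): x=2.0000 theta=0.0000
After 2 (thin lens f=-22): x=2.0000 theta=1/11 (≈0.0909)
After 3 (propagate distance d=28): x=50/11 (≈4.5455) theta=1/11 (≈0.0909)
After 4 (thin lens f=21): x=50/11 (≈4.5455) theta=-29/231 (≈-0.1255)
After 5 (propagate distance d=15): x=205/77 (≈2.6623) theta=-29/231 (≈-0.1255)
After 6 (thin lens f=28): x=205/77 (≈2.6623) theta=-1427/6468 (≈-0.2206)
z_focus = -x_out/theta_out = -(205/77)/(-1427/6468) = 17220/1427 ≈ 12.0673
Rounded to 4 decimal places: z = 12.0673

Answer: 12.0673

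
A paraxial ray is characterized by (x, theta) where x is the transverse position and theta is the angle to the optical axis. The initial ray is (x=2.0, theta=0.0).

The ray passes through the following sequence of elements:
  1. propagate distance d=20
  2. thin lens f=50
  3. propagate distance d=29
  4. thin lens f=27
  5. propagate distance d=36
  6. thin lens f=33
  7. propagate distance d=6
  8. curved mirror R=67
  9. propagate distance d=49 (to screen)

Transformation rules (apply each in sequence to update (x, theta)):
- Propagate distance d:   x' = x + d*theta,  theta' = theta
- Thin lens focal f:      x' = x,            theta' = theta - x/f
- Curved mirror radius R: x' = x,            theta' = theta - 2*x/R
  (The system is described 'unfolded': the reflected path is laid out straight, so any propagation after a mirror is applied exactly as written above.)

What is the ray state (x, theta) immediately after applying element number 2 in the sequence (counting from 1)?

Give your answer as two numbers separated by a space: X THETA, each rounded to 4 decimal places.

Initial: x=2.0000 theta=0.0000
After 1 (propagate distance d=20): x=2.0000 theta=0.0000
After 2 (thin lens f=50): x=2.0000 theta=-0.0400
Rounded to 4 decimal places: x = 2.0000, theta = -0.0400

Answer: 2.0000 -0.0400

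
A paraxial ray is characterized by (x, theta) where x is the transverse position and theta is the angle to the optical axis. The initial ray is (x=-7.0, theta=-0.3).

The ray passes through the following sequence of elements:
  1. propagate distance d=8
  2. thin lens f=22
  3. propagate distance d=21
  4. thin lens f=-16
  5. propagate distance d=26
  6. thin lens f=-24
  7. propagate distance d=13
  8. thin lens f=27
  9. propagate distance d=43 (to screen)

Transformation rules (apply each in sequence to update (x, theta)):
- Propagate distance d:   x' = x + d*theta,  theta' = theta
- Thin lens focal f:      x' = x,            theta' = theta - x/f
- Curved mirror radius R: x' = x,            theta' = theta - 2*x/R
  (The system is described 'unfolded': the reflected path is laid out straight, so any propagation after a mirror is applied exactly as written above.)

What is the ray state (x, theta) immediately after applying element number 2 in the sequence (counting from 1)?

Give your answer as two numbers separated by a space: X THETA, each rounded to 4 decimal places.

Initial: x=-7.0000 theta=-0.3000
After 1 (propagate distance d=8): x=-9.4000 theta=-0.3000
After 2 (thin lens f=22): x=-9.4000 theta=7/55 (≈0.1273)
Rounded to 4 decimal places: x = -9.4000, theta = 0.1273

Answer: -9.4000 0.1273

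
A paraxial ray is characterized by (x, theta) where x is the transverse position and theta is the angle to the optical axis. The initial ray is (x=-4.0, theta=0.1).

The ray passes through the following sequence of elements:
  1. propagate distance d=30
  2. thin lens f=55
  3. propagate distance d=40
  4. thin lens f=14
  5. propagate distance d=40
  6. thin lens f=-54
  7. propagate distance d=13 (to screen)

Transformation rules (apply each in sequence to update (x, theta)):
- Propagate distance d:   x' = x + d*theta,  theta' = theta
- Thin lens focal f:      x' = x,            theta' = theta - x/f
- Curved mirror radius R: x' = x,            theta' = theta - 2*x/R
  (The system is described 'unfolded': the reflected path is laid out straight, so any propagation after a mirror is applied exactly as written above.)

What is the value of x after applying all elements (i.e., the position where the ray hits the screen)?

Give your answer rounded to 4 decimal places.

Answer: -4.6479

Derivation:
Initial: x=-4.0000 theta=0.1000
After 1 (propagate distance d=30): x=-1.0000 theta=0.1000
After 2 (thin lens f=55): x=-1.0000 theta=13/110 (≈0.1182)
After 3 (propagate distance d=40): x=41/11 (≈3.7273) theta=13/110 (≈0.1182)
After 4 (thin lens f=14): x=41/11 (≈3.7273) theta=-57/385 (≈-0.1481)
After 5 (propagate distance d=40): x=-169/77 (≈-2.1948) theta=-57/385 (≈-0.1481)
After 6 (thin lens f=-54): x=-169/77 (≈-2.1948) theta=-3923/20790 (≈-0.1887)
After 7 (propagate distance d=13 (to screen)): x=-96629/20790 (≈-4.6479) theta=-3923/20790 (≈-0.1887)
Rounded to 4 decimal places: x = -4.6479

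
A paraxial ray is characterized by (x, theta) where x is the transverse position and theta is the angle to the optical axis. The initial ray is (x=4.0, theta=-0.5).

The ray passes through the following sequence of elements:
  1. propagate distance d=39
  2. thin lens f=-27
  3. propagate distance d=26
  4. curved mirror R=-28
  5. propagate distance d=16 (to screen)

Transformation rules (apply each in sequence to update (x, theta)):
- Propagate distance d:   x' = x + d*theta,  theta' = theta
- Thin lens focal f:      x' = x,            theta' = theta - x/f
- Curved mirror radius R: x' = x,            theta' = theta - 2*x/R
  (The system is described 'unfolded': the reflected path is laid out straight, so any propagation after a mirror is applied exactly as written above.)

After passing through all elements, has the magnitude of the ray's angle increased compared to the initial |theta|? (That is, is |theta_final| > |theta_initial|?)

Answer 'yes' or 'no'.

Answer: yes

Derivation:
Initial: x=4.0000 theta=-0.5000
After 1 (propagate distance d=39): x=-15.5000 theta=-0.5000
After 2 (thin lens f=-27): x=-15.5000 theta=-29/27 (≈-1.0741)
After 3 (propagate distance d=26): x=-2345/54 (≈-43.4259) theta=-29/27 (≈-1.0741)
After 4 (curved mirror R=-28): x=-2345/54 (≈-43.4259) theta=-451/108 (≈-4.1759)
After 5 (propagate distance d=16 (to screen)): x=-5953/54 (≈-110.2407) theta=-451/108 (≈-4.1759)
|theta_initial|=0.5000 |theta_final|=451/108 (≈4.1759) -> increased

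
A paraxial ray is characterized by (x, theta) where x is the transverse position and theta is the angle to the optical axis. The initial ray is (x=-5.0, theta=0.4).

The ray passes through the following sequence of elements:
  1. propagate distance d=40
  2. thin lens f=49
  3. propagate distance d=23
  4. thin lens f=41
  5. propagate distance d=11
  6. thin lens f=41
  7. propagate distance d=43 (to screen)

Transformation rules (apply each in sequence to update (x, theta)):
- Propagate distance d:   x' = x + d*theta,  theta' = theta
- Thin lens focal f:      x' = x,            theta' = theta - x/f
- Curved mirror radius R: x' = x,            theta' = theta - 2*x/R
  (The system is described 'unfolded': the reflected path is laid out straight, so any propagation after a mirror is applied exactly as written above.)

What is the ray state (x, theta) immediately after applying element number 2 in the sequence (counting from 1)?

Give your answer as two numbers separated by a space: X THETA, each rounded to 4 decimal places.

Answer: 11.0000 0.1755

Derivation:
Initial: x=-5.0000 theta=0.4000
After 1 (propagate distance d=40): x=11.0000 theta=0.4000
After 2 (thin lens f=49): x=11.0000 theta=43/245 (≈0.1755)
Rounded to 4 decimal places: x = 11.0000, theta = 0.1755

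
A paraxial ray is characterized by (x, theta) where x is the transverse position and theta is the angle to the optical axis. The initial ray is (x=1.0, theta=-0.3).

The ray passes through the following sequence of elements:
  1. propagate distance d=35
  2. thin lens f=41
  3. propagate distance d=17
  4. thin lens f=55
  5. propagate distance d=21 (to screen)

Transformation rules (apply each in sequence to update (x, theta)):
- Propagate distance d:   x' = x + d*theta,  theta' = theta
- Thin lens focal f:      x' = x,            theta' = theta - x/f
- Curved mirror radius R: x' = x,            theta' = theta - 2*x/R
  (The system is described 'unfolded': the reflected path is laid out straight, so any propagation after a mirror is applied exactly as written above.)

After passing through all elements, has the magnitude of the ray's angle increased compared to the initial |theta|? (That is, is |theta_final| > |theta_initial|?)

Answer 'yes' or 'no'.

Answer: no

Derivation:
Initial: x=1.0000 theta=-0.3000
After 1 (propagate distance d=35): x=-9.5000 theta=-0.3000
After 2 (thin lens f=41): x=-9.5000 theta=-14/205 (≈-0.0683)
After 3 (propagate distance d=17): x=-4371/410 (≈-10.6610) theta=-14/205 (≈-0.0683)
After 4 (thin lens f=55): x=-4371/410 (≈-10.6610) theta=2831/22550 (≈0.1255)
After 5 (propagate distance d=21 (to screen)): x=-90477/11275 (≈-8.0246) theta=2831/22550 (≈0.1255)
|theta_initial|=0.3000 |theta_final|=2831/22550 (≈0.1255) -> not increased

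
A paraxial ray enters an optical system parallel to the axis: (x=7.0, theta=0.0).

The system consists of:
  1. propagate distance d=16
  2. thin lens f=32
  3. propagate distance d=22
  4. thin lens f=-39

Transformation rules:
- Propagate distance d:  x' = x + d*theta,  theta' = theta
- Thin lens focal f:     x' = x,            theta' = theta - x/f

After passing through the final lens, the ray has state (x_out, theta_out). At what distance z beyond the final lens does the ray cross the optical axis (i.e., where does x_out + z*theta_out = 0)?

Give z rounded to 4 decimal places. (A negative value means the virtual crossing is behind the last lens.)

Answer: 13.4483

Derivation:
Initial: x=7.0000 theta=0.0000
After 1 (propagate distance d=16): x=7.0000 theta=0.0000
After 2 (thin lens f=32): x=7.0000 theta=-7/32 (≈-0.2188)
After 3 (propagate distance d=22): x=2.1875 theta=-7/32 (≈-0.2188)
After 4 (thin lens f=-39): x=2.1875 theta=-203/1248 (≈-0.1627)
z_focus = -x_out/theta_out = -(2.1875)/(-203/1248) = 390/29 ≈ 13.4483
Rounded to 4 decimal places: z = 13.4483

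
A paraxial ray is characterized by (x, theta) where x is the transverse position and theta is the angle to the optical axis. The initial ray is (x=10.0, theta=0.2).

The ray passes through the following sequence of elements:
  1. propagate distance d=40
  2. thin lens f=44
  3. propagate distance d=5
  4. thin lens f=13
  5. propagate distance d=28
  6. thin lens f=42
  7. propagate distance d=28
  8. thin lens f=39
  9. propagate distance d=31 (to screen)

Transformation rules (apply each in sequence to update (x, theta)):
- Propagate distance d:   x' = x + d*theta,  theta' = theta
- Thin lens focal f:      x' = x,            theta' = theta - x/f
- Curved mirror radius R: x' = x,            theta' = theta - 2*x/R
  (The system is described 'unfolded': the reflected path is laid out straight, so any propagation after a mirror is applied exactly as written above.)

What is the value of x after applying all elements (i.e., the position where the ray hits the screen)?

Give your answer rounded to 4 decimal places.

Initial: x=10.0000 theta=0.2000
After 1 (propagate distance d=40): x=18.0000 theta=0.2000
After 2 (thin lens f=44): x=18.0000 theta=-23/110 (≈-0.2091)
After 3 (propagate distance d=5): x=373/22 (≈16.9545) theta=-23/110 (≈-0.2091)
After 4 (thin lens f=13): x=373/22 (≈16.9545) theta=-1082/715 (≈-1.5133)
After 5 (propagate distance d=28): x=-36347/1430 (≈-25.4175) theta=-1082/715 (≈-1.5133)
After 6 (thin lens f=42): x=-36347/1430 (≈-25.4175) theta=-54541/60060 (≈-0.9081)
After 7 (propagate distance d=28): x=-218123/4290 (≈-50.8445) theta=-54541/60060 (≈-0.9081)
After 8 (thin lens f=39): x=-218123/4290 (≈-50.8445) theta=926623/2342340 (≈0.3956)
After 9 (propagate distance d=31 (to screen)): x=-18073969/468468 (≈-38.5810) theta=926623/2342340 (≈0.3956)
Rounded to 4 decimal places: x = -38.5810

Answer: -38.5810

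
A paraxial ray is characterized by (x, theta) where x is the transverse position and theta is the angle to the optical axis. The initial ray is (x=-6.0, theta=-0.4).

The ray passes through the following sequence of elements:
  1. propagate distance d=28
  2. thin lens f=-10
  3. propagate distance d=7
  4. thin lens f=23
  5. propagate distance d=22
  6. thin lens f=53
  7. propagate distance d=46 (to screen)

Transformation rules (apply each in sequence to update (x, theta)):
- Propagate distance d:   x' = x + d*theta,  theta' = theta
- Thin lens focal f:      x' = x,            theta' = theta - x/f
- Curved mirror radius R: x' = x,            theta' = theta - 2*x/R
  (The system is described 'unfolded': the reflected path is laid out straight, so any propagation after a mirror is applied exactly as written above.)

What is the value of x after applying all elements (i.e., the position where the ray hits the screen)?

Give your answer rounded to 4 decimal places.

Initial: x=-6.0000 theta=-0.4000
After 1 (propagate distance d=28): x=-17.2000 theta=-0.4000
After 2 (thin lens f=-10): x=-17.2000 theta=-2.1200
After 3 (propagate distance d=7): x=-32.0400 theta=-2.1200
After 4 (thin lens f=23): x=-32.0400 theta=-418/575 (≈-0.7270)
After 5 (propagate distance d=22): x=-27619/575 (≈-48.0330) theta=-418/575 (≈-0.7270)
After 6 (thin lens f=53): x=-27619/575 (≈-48.0330) theta=1093/6095 (≈0.1793)
After 7 (propagate distance d=46 (to screen)): x=-1212417/30475 (≈-39.7840) theta=1093/6095 (≈0.1793)
Rounded to 4 decimal places: x = -39.7840

Answer: -39.7840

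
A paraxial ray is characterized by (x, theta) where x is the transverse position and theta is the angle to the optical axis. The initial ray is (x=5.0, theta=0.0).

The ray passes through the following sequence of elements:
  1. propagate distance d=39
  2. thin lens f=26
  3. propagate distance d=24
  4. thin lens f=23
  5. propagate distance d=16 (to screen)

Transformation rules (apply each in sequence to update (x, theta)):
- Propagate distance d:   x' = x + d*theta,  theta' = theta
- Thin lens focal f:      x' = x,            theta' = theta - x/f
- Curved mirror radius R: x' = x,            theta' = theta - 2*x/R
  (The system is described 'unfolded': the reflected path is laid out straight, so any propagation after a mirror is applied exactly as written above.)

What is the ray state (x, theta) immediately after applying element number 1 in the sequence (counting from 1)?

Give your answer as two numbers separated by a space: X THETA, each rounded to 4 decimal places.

Answer: 5.0000 0.0000

Derivation:
Initial: x=5.0000 theta=0.0000
After 1 (propagate distance d=39): x=5.0000 theta=0.0000
Rounded to 4 decimal places: x = 5.0000, theta = 0.0000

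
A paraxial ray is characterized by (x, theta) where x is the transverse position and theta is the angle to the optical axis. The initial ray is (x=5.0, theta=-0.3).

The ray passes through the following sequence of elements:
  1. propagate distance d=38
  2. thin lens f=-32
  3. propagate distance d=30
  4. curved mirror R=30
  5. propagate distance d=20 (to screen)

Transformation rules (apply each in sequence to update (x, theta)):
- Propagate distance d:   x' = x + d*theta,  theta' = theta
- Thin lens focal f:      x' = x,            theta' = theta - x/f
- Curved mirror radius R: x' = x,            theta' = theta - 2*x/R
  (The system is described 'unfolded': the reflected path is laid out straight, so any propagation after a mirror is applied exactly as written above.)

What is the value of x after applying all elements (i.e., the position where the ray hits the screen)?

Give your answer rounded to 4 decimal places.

Answer: -2.8667

Derivation:
Initial: x=5.0000 theta=-0.3000
After 1 (propagate distance d=38): x=-6.4000 theta=-0.3000
After 2 (thin lens f=-32): x=-6.4000 theta=-0.5000
After 3 (propagate distance d=30): x=-21.4000 theta=-0.5000
After 4 (curved mirror R=30): x=-21.4000 theta=139/150 (≈0.9267)
After 5 (propagate distance d=20 (to screen)): x=-43/15 (≈-2.8667) theta=139/150 (≈0.9267)
Rounded to 4 decimal places: x = -2.8667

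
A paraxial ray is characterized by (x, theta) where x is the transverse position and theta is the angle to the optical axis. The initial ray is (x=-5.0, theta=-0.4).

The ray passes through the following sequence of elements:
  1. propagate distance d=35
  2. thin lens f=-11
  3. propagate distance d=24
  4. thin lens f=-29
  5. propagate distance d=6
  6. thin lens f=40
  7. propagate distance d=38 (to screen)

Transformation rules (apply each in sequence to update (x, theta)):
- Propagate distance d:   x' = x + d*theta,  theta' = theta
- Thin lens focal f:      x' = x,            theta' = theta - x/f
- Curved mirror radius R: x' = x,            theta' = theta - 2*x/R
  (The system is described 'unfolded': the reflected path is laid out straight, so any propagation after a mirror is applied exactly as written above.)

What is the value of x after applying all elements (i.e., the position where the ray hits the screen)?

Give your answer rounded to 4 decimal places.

Answer: -177.4976

Derivation:
Initial: x=-5.0000 theta=-0.4000
After 1 (propagate distance d=35): x=-19.0000 theta=-0.4000
After 2 (thin lens f=-11): x=-19.0000 theta=-117/55 (≈-2.1273)
After 3 (propagate distance d=24): x=-3853/55 (≈-70.0545) theta=-117/55 (≈-2.1273)
After 4 (thin lens f=-29): x=-3853/55 (≈-70.0545) theta=-7246/1595 (≈-4.5429)
After 5 (propagate distance d=6): x=-155213/1595 (≈-97.3122) theta=-7246/1595 (≈-4.5429)
After 6 (thin lens f=40): x=-155213/1595 (≈-97.3122) theta=-134627/63800 (≈-2.1101)
After 7 (propagate distance d=38 (to screen)): x=-514743/2900 (≈-177.4976) theta=-134627/63800 (≈-2.1101)
Rounded to 4 decimal places: x = -177.4976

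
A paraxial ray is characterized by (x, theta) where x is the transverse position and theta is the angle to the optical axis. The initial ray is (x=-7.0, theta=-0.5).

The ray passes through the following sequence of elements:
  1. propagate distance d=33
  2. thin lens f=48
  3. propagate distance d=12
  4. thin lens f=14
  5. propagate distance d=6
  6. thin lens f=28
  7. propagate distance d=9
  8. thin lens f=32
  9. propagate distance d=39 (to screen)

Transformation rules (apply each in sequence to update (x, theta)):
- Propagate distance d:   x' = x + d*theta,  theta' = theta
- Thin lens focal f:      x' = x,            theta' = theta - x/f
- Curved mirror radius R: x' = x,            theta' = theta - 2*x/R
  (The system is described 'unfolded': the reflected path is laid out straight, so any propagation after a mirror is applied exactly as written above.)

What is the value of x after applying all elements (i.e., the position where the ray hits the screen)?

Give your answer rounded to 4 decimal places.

Initial: x=-7.0000 theta=-0.5000
After 1 (propagate distance d=33): x=-23.5000 theta=-0.5000
After 2 (thin lens f=48): x=-23.5000 theta=-1/96 (≈-0.0104)
After 3 (propagate distance d=12): x=-23.6250 theta=-1/96 (≈-0.0104)
After 4 (thin lens f=14): x=-23.6250 theta=161/96 (≈1.6771)
After 5 (propagate distance d=6): x=-13.5625 theta=161/96 (≈1.6771)
After 6 (thin lens f=28): x=-13.5625 theta=415/192 (≈2.1615)
After 7 (propagate distance d=9): x=377/64 (≈5.8906) theta=415/192 (≈2.1615)
After 8 (thin lens f=32): x=377/64 (≈5.8906) theta=12149/6144 (≈1.9774)
After 9 (propagate distance d=39 (to screen)): x=170001/2048 (≈83.0083) theta=12149/6144 (≈1.9774)
Rounded to 4 decimal places: x = 83.0083

Answer: 83.0083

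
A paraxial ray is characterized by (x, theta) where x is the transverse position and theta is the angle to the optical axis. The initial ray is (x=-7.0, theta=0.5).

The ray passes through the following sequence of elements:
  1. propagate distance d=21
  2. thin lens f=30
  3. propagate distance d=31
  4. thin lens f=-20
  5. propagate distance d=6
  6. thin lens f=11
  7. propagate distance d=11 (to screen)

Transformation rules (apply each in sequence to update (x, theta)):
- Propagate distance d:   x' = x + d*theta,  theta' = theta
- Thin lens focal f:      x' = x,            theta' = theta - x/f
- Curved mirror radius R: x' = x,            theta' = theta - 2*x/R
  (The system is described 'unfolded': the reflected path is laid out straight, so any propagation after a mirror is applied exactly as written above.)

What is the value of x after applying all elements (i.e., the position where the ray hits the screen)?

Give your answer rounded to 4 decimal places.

Answer: 12.6775

Derivation:
Initial: x=-7.0000 theta=0.5000
After 1 (propagate distance d=21): x=3.5000 theta=0.5000
After 2 (thin lens f=30): x=3.5000 theta=23/60 (≈0.3833)
After 3 (propagate distance d=31): x=923/60 (≈15.3833) theta=23/60 (≈0.3833)
After 4 (thin lens f=-20): x=923/60 (≈15.3833) theta=1.1525
After 5 (propagate distance d=6): x=13379/600 (≈22.2983) theta=1.1525
After 6 (thin lens f=11): x=13379/600 (≈22.2983) theta=-2309/2640 (≈-0.8746)
After 7 (propagate distance d=11 (to screen)): x=12.6775 theta=-2309/2640 (≈-0.8746)
Rounded to 4 decimal places: x = 12.6775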